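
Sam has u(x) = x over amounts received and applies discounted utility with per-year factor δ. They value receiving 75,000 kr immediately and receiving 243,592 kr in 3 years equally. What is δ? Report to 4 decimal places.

Indifference means u(75000) = δ^3 · u(243592), so δ^3 = u(75000)/u(243592).
With u(x) = x: δ^3 = 75000/243592 = 0.30789.
Taking the cube root: δ = 0.30789^(1/3) ≈ 0.6753.

δ ≈ 0.6753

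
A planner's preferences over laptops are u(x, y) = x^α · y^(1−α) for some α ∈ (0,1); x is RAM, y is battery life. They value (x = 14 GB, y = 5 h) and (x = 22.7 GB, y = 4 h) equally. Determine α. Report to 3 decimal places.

α ≈ 0.316

Indifference: 14^α · 5^(1−α) = 22.7^α · 4^(1−α).
Taking logs: α·ln 14 + (1−α)·ln 5 = α·ln 22.7 + (1−α)·ln 4, i.e. α·-0.483308 = (1−α)·-0.223144.
So α/(1−α) = (-0.223144)/(-0.483308) = 0.461701, and α = 0.461701/1.461701 ≈ 0.316.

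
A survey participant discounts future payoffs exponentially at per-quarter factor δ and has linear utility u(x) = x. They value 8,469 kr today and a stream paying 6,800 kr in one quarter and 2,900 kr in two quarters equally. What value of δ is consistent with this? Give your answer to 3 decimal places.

Present value of the stream is 6800·δ + 2900·δ². Indifference gives 6800δ + 2900δ² = 8469.
That is, 2900δ² + 6800δ − 8469 = 0, a quadratic in δ.
The positive root is δ = [−6800 + √(6800² + 4·2900·8469)] / (2·2900) = (−6800 + 12020.000)/5800 ≈ 0.900.

δ ≈ 0.900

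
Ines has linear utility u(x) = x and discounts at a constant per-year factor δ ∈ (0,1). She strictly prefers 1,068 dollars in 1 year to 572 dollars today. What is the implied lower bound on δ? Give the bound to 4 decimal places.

δ > 0.5356

Under u(x) = x this choice says 572 < δ·1068.
Dividing through by 1068 gives δ > 0.53558.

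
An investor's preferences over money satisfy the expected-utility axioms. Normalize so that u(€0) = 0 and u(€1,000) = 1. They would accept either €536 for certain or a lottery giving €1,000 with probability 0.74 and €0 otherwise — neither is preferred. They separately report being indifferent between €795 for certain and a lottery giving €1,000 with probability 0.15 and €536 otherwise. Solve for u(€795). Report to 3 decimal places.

0.779

First, u(€536) = 0.74·u(€1,000) + 0.26·u(€0) = 0.74.
The second indifference gives u(€795) = 0.15·u(€1,000) + 0.85·u(€536) = 0.15·1.00 + 0.85·0.74 = 0.7790.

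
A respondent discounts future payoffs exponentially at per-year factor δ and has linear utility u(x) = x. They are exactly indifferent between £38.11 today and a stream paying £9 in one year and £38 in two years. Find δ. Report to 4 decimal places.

δ ≈ 0.8900

Present value of the stream is 9·δ + 38·δ². Indifference gives 9δ + 38δ² = 38.11.
So 38δ² + 9δ − 38.11 = 0.
By the quadratic formula (taking the positive root), δ = (−9 + √5873.72) / 76 ≈ 0.8900.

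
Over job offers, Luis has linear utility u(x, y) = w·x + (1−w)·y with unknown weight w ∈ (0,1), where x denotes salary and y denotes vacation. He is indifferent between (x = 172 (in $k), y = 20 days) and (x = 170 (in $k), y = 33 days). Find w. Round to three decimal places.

w = 0.867

Equating utilities: w·172 + (1−w)·20 = w·170 + (1−w)·33.
Collecting terms: w·2 = (1−w)·13.
The marginal rate of substitution is 13/2, so w = 13/(2+13) = 0.867.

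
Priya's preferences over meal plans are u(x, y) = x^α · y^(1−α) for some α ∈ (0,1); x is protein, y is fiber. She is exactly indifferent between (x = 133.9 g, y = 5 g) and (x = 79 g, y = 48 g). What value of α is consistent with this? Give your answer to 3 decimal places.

α ≈ 0.811

Indifference: 133.9^α · 5^(1−α) = 79^α · 48^(1−α).
(133.9/79)^α = (48/5)^(1−α); take logs: α·ln(133.9/79) = (1−α)·ln(48/5), i.e. α·0.527645 = (1−α)·2.261763.
So α/(1−α) = (2.261763)/(0.527645) = 4.286524, and α = 4.286524/5.286524 ≈ 0.811.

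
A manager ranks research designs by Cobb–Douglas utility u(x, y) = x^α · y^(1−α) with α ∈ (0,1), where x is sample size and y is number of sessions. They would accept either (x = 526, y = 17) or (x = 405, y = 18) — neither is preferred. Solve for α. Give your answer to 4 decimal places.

Set the two utilities equal: 526^α·17^(1−α) = 405^α·18^(1−α).
Taking logs: α·ln 526 + (1−α)·ln 17 = α·ln 405 + (1−α)·ln 18, i.e. α·0.2614141 = (1−α)·0.0571584.
Thus α·(0.3185725) = 0.0571584, so α = 0.0571584/0.3185725 ≈ 0.1794.

α ≈ 0.1794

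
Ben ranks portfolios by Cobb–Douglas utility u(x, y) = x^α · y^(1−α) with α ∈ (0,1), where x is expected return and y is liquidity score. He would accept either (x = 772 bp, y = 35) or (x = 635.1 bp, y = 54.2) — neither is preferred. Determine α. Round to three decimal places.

α ≈ 0.691

The Cobb–Douglas utilities coincide, so 772^α·35^(1−α) = 635.1^α·54.2^(1−α).
Taking logs: α·ln 772 + (1−α)·ln 35 = α·ln 635.1 + (1−α)·ln 54.2, i.e. α·0.195202 = (1−α)·0.437333.
With A = 0.195202 and B = 0.437333: α·A = (1−α)·B, so α = B/(A+B) = 0.437333/0.632535 ≈ 0.691.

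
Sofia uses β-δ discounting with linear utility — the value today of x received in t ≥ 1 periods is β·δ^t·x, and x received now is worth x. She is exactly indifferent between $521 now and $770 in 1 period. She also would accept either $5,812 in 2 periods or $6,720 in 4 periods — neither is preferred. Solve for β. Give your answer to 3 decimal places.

From the later pair, β·δ^2·5812 = β·δ^4·6720; dividing through, δ^2 = 5812/6720 = 0.86488, so δ = 0.92999.
Now use the now-vs-future pair: 521 = β·δ·770 gives β = 521/(0.92999·770) ≈ 0.728.

β ≈ 0.728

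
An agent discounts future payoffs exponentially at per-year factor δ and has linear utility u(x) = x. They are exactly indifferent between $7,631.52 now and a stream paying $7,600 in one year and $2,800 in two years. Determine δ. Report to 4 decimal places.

The stream is worth 7600δ + 2800δ² today, so 7600δ + 2800δ² = 7631.52.
That is, 2800δ² + 7600δ − 7631.52 = 0, a quadratic in δ.
By the quadratic formula (taking the positive root), δ = (−7600 + √143233024.00) / 5600 ≈ 0.7800.

δ ≈ 0.7800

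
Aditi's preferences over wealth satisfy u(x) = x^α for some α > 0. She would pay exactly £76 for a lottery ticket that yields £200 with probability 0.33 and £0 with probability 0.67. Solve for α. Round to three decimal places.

EU(lottery) = 0.33·200^α + 0.67·0 = 0.33·200^α.
Setting u(76) equal to that: 76^α = 0.33·200^α ⇒ (76/200)^α = 0.33.
Take logs: α = ln 0.33 / ln(76/200) ≈ 1.14581.

α ≈ 1.146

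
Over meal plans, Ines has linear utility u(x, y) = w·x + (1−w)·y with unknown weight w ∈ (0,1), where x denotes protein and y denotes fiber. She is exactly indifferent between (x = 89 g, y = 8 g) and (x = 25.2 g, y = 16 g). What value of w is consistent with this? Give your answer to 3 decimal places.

w = 0.111

u(89,8) = u(25.2,16) means w·89 + (1−w)·8 = w·25.2 + (1−w)·16.
w·(89−25.2) = (1−w)·(16−8), i.e. w·63.8 = (1−w)·8.
Hence w = 8/(63.8+8) = 8/71.8 = 0.111.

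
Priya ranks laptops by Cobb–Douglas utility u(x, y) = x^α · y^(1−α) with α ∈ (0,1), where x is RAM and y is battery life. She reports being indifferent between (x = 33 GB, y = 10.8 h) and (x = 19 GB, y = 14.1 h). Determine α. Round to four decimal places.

α ≈ 0.3257

Indifference: 33^α · 10.8^(1−α) = 19^α · 14.1^(1−α).
(33/19)^α = (14.1/10.8)^(1−α); take logs: α·ln(33/19) = (1−α)·ln(14.1/10.8), i.e. α·0.5520686 = (1−α)·0.2666287.
Thus α·(0.8186973) = 0.2666287, so α = 0.2666287/0.8186973 ≈ 0.3257.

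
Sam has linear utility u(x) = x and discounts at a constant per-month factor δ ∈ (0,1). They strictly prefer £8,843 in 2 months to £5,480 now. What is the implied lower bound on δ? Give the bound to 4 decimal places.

Under u(x) = x this choice says 5480 < δ^2·8843.
Hence δ^2 > 5480/8843 = 0.61970, and x ↦ x^(1/2) is increasing on (0,∞).
δ > (5480/8843)^(1/2) ≈ 0.7872.

δ > 0.7872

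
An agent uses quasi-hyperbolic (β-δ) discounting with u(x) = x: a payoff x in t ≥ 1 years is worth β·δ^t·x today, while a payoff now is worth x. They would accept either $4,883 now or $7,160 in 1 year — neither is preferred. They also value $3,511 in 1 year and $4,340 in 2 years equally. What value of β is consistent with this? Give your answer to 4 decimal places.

The second indifference involves only future payoffs, so β cancels: β·δ^1·3511 = β·δ^2·4340, giving δ = 3511/4340 = 0.80899.
Substituting δ into 4883 = β·δ·7160: β = 4883/(5792.341) ≈ 0.8430.

β ≈ 0.8430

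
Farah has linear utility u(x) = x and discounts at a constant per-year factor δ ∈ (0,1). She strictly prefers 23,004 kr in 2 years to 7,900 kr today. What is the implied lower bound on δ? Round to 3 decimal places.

δ > 0.586

Comparing present values: 7900 < δ^2·23004.
Dividing by 23004: δ^2 > 0.34342. Both sides are positive, so the square root keeps the direction.
δ > (7900/23004)^(1/2) ≈ 0.586.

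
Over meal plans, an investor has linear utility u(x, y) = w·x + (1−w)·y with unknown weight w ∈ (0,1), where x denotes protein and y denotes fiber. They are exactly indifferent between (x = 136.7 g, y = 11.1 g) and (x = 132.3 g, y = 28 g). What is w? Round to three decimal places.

Equating utilities: w·136.7 + (1−w)·11.1 = w·132.3 + (1−w)·28.
Rearranging, 4.4·w − 16.9·(1−w) = 0.
So w/(1−w) = 16.9/4.4 = 3.8409, giving w = 16.9/(4.4+16.9) = 0.793.

w = 0.793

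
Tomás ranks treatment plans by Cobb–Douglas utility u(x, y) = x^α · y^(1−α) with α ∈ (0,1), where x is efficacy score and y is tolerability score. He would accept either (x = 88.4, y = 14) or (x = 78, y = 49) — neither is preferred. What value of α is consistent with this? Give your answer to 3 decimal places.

α ≈ 0.909

Set the two utilities equal: 88.4^α·14^(1−α) = 78^α·49^(1−α).
Taking logs: α·ln 88.4 + (1−α)·ln 14 = α·ln 78 + (1−α)·ln 49, i.e. α·0.125163 = (1−α)·1.252763.
With A = 0.125163 and B = 1.252763: α·A = (1−α)·B, so α = B/(A+B) = 1.252763/1.377926 ≈ 0.909.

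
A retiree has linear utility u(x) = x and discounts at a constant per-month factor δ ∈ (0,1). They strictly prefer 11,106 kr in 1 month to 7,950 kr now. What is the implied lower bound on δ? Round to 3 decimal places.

Comparing present values: 7950 < δ·11106.
Dividing through by 11106 gives δ > 0.71583.

δ > 0.716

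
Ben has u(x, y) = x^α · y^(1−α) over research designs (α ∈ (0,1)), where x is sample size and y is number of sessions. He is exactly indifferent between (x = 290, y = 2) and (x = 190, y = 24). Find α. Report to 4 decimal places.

Indifference: 290^α · 2^(1−α) = 190^α · 24^(1−α).
Taking logs: α·ln 290 + (1−α)·ln 2 = α·ln 190 + (1−α)·ln 24, i.e. α·0.4228569 = (1−α)·2.4849066.
With A = 0.4228569 and B = 2.4849066: α·A = (1−α)·B, so α = B/(A+B) = 2.4849066/2.9077635 ≈ 0.8546.

α ≈ 0.8546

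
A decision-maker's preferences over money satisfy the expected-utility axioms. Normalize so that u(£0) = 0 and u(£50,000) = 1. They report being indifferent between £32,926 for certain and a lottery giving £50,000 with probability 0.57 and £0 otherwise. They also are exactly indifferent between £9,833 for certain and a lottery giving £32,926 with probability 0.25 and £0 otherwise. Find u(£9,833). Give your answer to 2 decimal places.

0.14

The first gamble pins u(£32,926): it must equal 0.57·1 + 0.43·0 = 0.57.
Chaining: u(£9,833) = 0.25·0.57 + 0.75·0.00 = 0.1425.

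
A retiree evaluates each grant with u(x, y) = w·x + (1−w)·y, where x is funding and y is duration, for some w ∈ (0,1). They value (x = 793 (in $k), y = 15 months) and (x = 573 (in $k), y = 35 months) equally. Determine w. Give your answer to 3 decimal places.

Equating utilities: w·793 + (1−w)·15 = w·573 + (1−w)·35.
Rearranging, 220·w − 20·(1−w) = 0.
So w/(1−w) = 20/220 = 0.0909, giving w = 20/(220+20) = 0.083.

w = 0.083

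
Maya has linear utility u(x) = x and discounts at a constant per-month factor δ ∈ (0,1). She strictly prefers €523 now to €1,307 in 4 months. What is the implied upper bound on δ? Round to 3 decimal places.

δ < 0.795

The preference means 523 > δ^4·1307.
Hence δ^4 < 523/1307 = 0.40015, and x ↦ x^(1/4) is increasing on (0,∞).
δ < (523/1307)^(1/4) ≈ 0.795.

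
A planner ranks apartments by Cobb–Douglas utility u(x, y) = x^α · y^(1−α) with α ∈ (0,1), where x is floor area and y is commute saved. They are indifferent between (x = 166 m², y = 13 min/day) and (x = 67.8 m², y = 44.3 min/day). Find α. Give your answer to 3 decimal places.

α ≈ 0.578

Set the two utilities equal: 166^α·13^(1−α) = 67.8^α·44.3^(1−α).
(166/67.8)^α = (44.3/13)^(1−α); take logs: α·ln(166/67.8) = (1−α)·ln(44.3/13), i.e. α·0.895426 = (1−α)·1.226035.
Thus α·(2.121461) = 1.226035, so α = 1.226035/2.121461 ≈ 0.578.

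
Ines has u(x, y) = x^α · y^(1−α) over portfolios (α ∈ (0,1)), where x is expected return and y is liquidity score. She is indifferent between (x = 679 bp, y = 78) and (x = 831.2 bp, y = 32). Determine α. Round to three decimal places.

α ≈ 0.815

Indifference: 679^α · 78^(1−α) = 831.2^α · 32^(1−α).
Taking logs: α·ln 679 + (1−α)·ln 78 = α·ln 831.2 + (1−α)·ln 32, i.e. α·-0.202249 = (1−α)·-0.890973.
Thus α·(-1.093222) = -0.890973, so α = -0.890973/-1.093222 ≈ 0.815.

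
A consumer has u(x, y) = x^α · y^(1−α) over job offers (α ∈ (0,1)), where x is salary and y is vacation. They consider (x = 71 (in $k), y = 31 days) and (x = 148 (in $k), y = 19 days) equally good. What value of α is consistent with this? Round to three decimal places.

α ≈ 0.400

Indifference: 71^α · 31^(1−α) = 148^α · 19^(1−α).
Rearrange to (71/148)^α = (19/31)^(1−α) and take logs: α·-0.734532 = (1−α)·-0.489548.
With A = -0.734532 and B = -0.489548: α·A = (1−α)·B, so α = B/(A+B) = -0.489548/-1.224080 ≈ 0.400.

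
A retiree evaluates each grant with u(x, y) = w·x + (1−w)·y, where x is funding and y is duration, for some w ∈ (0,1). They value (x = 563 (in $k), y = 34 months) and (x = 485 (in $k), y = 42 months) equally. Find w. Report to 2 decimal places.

Equating utilities: w·563 + (1−w)·34 = w·485 + (1−w)·42.
w·(563−485) = (1−w)·(42−34), i.e. w·78 = (1−w)·8.
Hence w = 8/(78+8) = 8/86 = 0.09.

w = 0.09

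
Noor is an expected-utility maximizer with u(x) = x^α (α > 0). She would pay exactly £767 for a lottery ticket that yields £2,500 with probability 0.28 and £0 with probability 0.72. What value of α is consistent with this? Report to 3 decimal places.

α ≈ 1.077

The lottery's expected utility is 0.28·u(2500) + 0.72·u(0) = 0.28·2500^α (since u(0) = 0 for α > 0).
Setting u(767) equal to that: 767^α = 0.28·2500^α ⇒ (767/2500)^α = 0.28.
Taking logs: α·ln(767/2500) = ln(0.28), so α = -1.272966 / -1.181559 ≈ 1.077.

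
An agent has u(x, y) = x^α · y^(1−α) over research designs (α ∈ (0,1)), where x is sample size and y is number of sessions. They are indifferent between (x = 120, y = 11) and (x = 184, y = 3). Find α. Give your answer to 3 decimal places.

The Cobb–Douglas utilities coincide, so 120^α·11^(1−α) = 184^α·3^(1−α).
(120/184)^α = (3/11)^(1−α); take logs: α·ln(120/184) = (1−α)·ln(3/11), i.e. α·-0.427444 = (1−α)·-1.299283.
Thus α·(-1.726727) = -1.299283, so α = -1.299283/-1.726727 ≈ 0.752.

α ≈ 0.752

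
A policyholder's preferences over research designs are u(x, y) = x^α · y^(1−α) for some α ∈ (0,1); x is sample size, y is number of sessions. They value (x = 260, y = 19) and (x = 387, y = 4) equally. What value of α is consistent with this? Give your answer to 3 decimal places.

The Cobb–Douglas utilities coincide, so 260^α·19^(1−α) = 387^α·4^(1−α).
Taking logs: α·ln 260 + (1−α)·ln 19 = α·ln 387 + (1−α)·ln 4, i.e. α·-0.397743 = (1−α)·-1.558145.
With A = -0.397743 and B = -1.558145: α·A = (1−α)·B, so α = B/(A+B) = -1.558145/-1.955888 ≈ 0.797.

α ≈ 0.797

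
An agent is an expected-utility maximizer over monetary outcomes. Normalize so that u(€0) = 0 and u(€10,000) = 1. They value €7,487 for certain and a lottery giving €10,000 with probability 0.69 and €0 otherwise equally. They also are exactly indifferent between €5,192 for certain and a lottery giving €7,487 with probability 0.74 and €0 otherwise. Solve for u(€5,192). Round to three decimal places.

The first gamble pins u(€7,487): it must equal 0.69·1 + 0.31·0 = 0.69.
Then u(€5,192) = 0.74·u(€7,487) + 0.26·u(€0) = 0.74·0.69 + 0.26·0.00 = 0.5106.

0.511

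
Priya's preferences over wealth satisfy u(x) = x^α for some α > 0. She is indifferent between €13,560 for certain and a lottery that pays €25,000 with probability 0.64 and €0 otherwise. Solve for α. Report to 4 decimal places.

EU(lottery) = 0.64·25000^α + 0.36·0 = 0.64·25000^α.
Setting u(13560) equal to that: 13560^α = 0.64·25000^α ⇒ (13560/25000)^α = 0.64.
α = ln(0.64) / ln(13560/25000) = -0.4462871/-0.6117515 ≈ 0.7295.

α ≈ 0.7295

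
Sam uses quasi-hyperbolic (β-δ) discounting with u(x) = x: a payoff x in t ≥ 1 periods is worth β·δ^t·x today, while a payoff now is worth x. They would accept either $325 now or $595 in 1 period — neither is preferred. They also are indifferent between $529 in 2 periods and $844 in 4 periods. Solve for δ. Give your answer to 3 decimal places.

δ ≈ 0.792

Both payoffs in the second observation are in the future, so β drops out: δ^2·529 = δ^4·844 ⇒ δ^2 = 529/844 = 0.62678, so δ = 0.79169.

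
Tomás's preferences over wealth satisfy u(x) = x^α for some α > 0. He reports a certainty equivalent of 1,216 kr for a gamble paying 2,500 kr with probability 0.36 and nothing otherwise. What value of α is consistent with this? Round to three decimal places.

The lottery's expected utility is 0.36·u(2500) + 0.64·u(0) = 0.36·2500^α (since u(0) = 0 for α > 0).
Equating: 1216^α = 0.36·2500^α, i.e. 0.4864^α = 0.36.
α = ln(0.36) / ln(1216/2500) = -1.021651/-0.720724 ≈ 1.418.

α ≈ 1.418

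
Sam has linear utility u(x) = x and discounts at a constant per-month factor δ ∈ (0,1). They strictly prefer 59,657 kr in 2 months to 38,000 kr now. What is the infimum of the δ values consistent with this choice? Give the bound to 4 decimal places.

δ > 0.7981

Comparing present values: 38000 < δ^2·59657.
Dividing by 59657: δ^2 > 0.63697. Both sides are positive, so the square root keeps the direction.
δ > 0.63697^(1/2) = 0.7981.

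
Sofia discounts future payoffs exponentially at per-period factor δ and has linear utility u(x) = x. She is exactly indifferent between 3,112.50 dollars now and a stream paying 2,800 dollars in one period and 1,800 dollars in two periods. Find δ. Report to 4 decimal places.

Equating present values: 3112.50 = 2800δ + 1800δ².
That is, 1800δ² + 2800δ − 3112.50 = 0, a quadratic in δ.
δ = (−2800 + √(2800² + 4·1800·3112.50)) / (2·1800) = (−2800 + √30250000.00) / 3600 ≈ 0.7500.

δ ≈ 0.7500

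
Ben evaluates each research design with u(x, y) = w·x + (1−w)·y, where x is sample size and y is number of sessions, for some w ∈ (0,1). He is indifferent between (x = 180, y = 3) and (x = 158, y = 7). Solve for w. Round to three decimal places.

Equating utilities: w·180 + (1−w)·3 = w·158 + (1−w)·7.
Collecting terms: w·22 = (1−w)·4.
So w/(1−w) = 4/22 = 0.1818, giving w = 4/(22+4) = 0.154.

w = 0.154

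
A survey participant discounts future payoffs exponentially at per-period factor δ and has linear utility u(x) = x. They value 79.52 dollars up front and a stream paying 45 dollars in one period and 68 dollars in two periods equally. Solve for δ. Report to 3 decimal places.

δ ≈ 0.800

Equating present values: 79.52 = 45δ + 68δ².
Rearranged: 68δ² + 45δ − 79.52 = 0.
By the quadratic formula (taking the positive root), δ = (−45 + √23654.44) / 136 ≈ 0.800.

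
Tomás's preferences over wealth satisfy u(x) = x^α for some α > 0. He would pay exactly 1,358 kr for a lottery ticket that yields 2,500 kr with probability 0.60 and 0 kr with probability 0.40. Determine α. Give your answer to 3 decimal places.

Since u(0) = 0, the lottery's EU is 0.60·2500^α.
Setting u(1358) equal to that: 1358^α = 0.60·2500^α ⇒ (1358/2500)^α = 0.60.
Taking logs: α·ln(1358/2500) = ln(0.60), so α = -0.510826 / -0.610278 ≈ 0.837.

α ≈ 0.837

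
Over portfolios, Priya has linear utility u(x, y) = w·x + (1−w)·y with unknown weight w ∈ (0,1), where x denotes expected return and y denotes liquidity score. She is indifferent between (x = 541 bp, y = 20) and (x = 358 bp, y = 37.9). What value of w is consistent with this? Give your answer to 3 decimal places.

w = 0.089

Equating utilities: w·541 + (1−w)·20 = w·358 + (1−w)·37.9.
w·(541−358) = (1−w)·(37.9−20), i.e. w·183 = (1−w)·17.9.
Hence w = 17.9/(183+17.9) = 17.9/200.9 = 0.089.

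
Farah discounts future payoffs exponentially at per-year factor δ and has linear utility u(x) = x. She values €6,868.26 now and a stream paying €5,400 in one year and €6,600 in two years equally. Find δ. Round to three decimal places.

δ ≈ 0.690

Equating present values: 6868.26 = 5400δ + 6600δ².
That is, 6600δ² + 5400δ − 6868.26 = 0, a quadratic in δ.
By the quadratic formula (taking the positive root), δ = (−5400 + √210482064.00) / 13200 ≈ 0.690.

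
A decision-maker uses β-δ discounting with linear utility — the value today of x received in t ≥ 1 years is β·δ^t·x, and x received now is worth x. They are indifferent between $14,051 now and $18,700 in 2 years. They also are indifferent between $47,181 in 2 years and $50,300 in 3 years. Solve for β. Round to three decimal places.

β ≈ 0.854

The second indifference involves only future payoffs, so β cancels: β·δ^2·47181 = β·δ^3·50300, giving δ = 47181/50300 = 0.93799.
Substituting δ into 14051 = β·δ^2·18700: β = 14051/(16452.804) ≈ 0.854.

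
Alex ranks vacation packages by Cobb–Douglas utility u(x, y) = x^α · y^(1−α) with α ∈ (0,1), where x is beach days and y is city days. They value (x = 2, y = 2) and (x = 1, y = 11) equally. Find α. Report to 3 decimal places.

The Cobb–Douglas utilities coincide, so 2^α·2^(1−α) = 1^α·11^(1−α).
Rearrange to (2/1)^α = (11/2)^(1−α) and take logs: α·0.693147 = (1−α)·1.704748.
Thus α·(2.397895) = 1.704748, so α = 1.704748/2.397895 ≈ 0.711.

α ≈ 0.711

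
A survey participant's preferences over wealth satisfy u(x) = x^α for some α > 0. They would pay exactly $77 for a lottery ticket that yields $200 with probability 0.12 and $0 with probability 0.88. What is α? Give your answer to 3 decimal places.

α ≈ 2.221

EU(lottery) = 0.12·200^α + 0.88·0 = 0.12·200^α.
Setting u(77) equal to that: 77^α = 0.12·200^α ⇒ (77/200)^α = 0.12.
α = ln(0.12) / ln(77/200) = -2.120264/-0.954512 ≈ 2.221.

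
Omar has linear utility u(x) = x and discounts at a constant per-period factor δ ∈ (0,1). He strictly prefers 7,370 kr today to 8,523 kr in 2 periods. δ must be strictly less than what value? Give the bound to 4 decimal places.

The preference means 7370 > δ^2·8523.
Dividing by 8523: δ^2 < 0.86472. Both sides are positive, so the square root keeps the direction.
δ < 0.86472^(1/2) = 0.9299.

δ < 0.9299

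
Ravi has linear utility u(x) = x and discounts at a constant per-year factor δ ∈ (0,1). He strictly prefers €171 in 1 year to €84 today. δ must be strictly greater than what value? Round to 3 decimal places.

Under u(x) = x this choice says 84 < δ·171.
So δ > 84/171 = 0.49123.

δ > 0.491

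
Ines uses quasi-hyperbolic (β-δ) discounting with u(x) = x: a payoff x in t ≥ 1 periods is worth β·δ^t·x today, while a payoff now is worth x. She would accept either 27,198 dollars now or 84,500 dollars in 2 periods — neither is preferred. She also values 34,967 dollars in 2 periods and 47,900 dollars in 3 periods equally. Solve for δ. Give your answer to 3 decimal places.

δ ≈ 0.730

Both payoffs in the second observation are in the future, so β drops out: δ^2·34967 = δ^3·47900 ⇒ δ = 34967/47900 = 0.73000.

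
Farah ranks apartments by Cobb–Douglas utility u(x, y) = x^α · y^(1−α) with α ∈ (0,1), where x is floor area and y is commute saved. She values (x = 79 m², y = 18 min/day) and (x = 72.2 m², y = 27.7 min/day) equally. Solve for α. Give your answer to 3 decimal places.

α ≈ 0.827

Indifference: 79^α · 18^(1−α) = 72.2^α · 27.7^(1−α).
Rearrange to (79/72.2)^α = (27.7/18)^(1−α) and take logs: α·0.090008 = (1−α)·0.431061.
Thus α·(0.521069) = 0.431061, so α = 0.431061/0.521069 ≈ 0.827.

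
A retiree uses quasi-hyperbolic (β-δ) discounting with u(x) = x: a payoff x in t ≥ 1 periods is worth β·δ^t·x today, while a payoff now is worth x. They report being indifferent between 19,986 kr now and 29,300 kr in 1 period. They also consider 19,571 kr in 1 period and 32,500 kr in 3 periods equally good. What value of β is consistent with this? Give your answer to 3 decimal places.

The second indifference involves only future payoffs, so β cancels: β·δ^1·19571 = β·δ^3·32500, giving δ^2 = 19571/32500 = 0.60218, so δ = 0.77601.
Now use the now-vs-future pair: 19986 = β·δ·29300 gives β = 19986/(0.77601·29300) ≈ 0.879.

β ≈ 0.879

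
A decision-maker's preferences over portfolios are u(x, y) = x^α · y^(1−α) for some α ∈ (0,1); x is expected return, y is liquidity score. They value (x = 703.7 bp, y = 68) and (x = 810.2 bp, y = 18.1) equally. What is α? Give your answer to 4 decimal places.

The Cobb–Douglas utilities coincide, so 703.7^α·68^(1−α) = 810.2^α·18.1^(1−α).
Taking logs: α·ln 703.7 + (1−α)·ln 68 = α·ln 810.2 + (1−α)·ln 18.1, i.e. α·-0.1409290 = (1−α)·-1.3235958.
Thus α·(-1.4645248) = -1.3235958, so α = -1.3235958/-1.4645248 ≈ 0.9038.

α ≈ 0.9038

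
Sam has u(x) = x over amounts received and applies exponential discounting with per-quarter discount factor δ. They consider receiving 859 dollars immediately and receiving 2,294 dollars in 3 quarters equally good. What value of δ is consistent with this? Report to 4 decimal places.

Indifference means u(859) = δ^3 · u(2294), so δ^3 = u(859)/u(2294).
With u(x) = x: δ^3 = 859/2294 = 0.37446.
So δ = 0.37446^(1/3) ≈ 0.7208.

δ ≈ 0.7208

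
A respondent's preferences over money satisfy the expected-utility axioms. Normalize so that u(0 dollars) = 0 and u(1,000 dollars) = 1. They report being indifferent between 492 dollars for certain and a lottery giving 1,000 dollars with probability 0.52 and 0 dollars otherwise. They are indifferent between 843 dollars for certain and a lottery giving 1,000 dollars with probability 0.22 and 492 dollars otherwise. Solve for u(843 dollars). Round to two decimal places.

From the first indifference, u(492 dollars) = 0.52·u(1,000 dollars) + 0.48·u(0 dollars) = 0.52·1 + 0.48·0 = 0.52.
The second indifference gives u(843 dollars) = 0.22·u(1,000 dollars) + 0.78·u(492 dollars) = 0.22·1.00 + 0.78·0.52 = 0.6256.

0.63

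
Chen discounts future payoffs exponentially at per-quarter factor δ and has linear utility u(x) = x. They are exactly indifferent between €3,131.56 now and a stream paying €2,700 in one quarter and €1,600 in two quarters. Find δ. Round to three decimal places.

Equating present values: 3131.56 = 2700δ + 1600δ².
That is, 1600δ² + 2700δ − 3131.56 = 0, a quadratic in δ.
The positive root is δ = [−2700 + √(2700² + 4·1600·3131.56)] / (2·1600) = (−2700 + 5228.000)/3200 ≈ 0.790.

δ ≈ 0.790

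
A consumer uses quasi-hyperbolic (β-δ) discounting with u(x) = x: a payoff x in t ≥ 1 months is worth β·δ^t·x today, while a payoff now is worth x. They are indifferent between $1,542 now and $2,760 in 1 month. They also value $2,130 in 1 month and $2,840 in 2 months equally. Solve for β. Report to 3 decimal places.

β ≈ 0.745

The second indifference involves only future payoffs, so β cancels: β·δ^1·2130 = β·δ^2·2840, giving δ = 2130/2840 = 0.75000.
Now use the now-vs-future pair: 1542 = β·δ·2760 gives β = 1542/(0.75000·2760) ≈ 0.745.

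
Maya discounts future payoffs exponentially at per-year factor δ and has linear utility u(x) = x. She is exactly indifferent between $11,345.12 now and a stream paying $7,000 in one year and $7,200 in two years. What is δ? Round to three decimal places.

Present value of the stream is 7000·δ + 7200·δ². Indifference gives 7000δ + 7200δ² = 11345.12.
So 7200δ² + 7000δ − 11345.12 = 0.
By the quadratic formula (taking the positive root), δ = (−7000 + √375739456.00) / 14400 ≈ 0.860.

δ ≈ 0.860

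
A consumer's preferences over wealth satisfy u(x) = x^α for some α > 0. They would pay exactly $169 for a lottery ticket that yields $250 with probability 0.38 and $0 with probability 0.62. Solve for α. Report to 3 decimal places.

Since u(0) = 0, the lottery's EU is 0.38·250^α.
Equating: 169^α = 0.38·250^α, i.e. 0.6760^α = 0.38.
Taking logs: α·ln(169/250) = ln(0.38), so α = -0.967584 / -0.391562 ≈ 2.471.

α ≈ 2.471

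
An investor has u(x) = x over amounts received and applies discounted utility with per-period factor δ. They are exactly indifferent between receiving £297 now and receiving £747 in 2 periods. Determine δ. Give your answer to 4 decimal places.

δ ≈ 0.6305

Equating discounted utilities: u(297) = δ^2·u(747) ⇒ δ^2 = u(297)/u(747).
With u(x) = x: δ^2 = 297/747 = 0.39759.
Hence δ = (0.39759)^(1/2) = 0.630548.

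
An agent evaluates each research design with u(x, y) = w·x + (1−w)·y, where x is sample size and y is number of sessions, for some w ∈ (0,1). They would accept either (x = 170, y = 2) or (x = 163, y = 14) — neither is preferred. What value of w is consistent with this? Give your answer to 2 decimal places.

w = 0.63

Equating utilities: w·170 + (1−w)·2 = w·163 + (1−w)·14.
w·(170−163) = (1−w)·(14−2), i.e. w·7 = (1−w)·12.
Hence w = 12/(7+12) = 12/19 = 0.63.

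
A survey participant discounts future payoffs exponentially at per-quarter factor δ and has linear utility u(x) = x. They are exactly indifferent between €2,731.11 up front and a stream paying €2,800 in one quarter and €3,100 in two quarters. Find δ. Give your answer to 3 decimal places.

Present value of the stream is 2800·δ + 3100·δ². Indifference gives 2800δ + 3100δ² = 2731.11.
That is, 3100δ² + 2800δ − 2731.11 = 0, a quadratic in δ.
The positive root is δ = [−2800 + √(2800² + 4·3100·2731.11)] / (2·3100) = (−2800 + 6458.000)/6200 ≈ 0.590.

δ ≈ 0.590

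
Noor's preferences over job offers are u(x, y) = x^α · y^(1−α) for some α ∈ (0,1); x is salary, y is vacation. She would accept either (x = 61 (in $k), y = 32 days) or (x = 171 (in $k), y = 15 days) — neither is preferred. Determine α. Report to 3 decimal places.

α ≈ 0.424

Indifference: 61^α · 32^(1−α) = 171^α · 15^(1−α).
(61/171)^α = (15/32)^(1−α); take logs: α·ln(61/171) = (1−α)·ln(15/32), i.e. α·-1.030790 = (1−α)·-0.757686.
Thus α·(-1.788476) = -0.757686, so α = -0.757686/-1.788476 ≈ 0.424.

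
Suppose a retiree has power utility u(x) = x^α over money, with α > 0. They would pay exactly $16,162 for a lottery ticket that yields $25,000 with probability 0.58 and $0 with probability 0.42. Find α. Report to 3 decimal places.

α ≈ 1.249

Since u(0) = 0, the lottery's EU is 0.58·25000^α.
Indifference: 16162^α = 0.58·25000^α, so (16162/25000)^α = 0.58.
Taking logs: α·ln(16162/25000) = ln(0.58), so α = -0.544727 / -0.436213 ≈ 1.249.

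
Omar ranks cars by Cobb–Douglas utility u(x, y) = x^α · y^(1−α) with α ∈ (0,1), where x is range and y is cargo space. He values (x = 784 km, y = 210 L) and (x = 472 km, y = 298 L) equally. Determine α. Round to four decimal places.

Set the two utilities equal: 784^α·210^(1−α) = 472^α·298^(1−α).
(784/472)^α = (298/210)^(1−α); take logs: α·ln(784/472) = (1−α)·ln(298/210), i.e. α·0.5074300 = (1−α)·0.3499860.
Thus α·(0.8574160) = 0.3499860, so α = 0.3499860/0.8574160 ≈ 0.4082.

α ≈ 0.4082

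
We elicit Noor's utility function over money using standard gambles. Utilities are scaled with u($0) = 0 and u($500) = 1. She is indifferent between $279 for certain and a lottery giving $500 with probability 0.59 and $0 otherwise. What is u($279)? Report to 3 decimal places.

By the standard-gamble method, u($279) is just the indifference probability on the best outcome: 0.59.

0.590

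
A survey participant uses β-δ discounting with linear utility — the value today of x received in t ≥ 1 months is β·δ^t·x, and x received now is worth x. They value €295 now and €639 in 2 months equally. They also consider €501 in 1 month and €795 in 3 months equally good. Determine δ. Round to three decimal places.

δ ≈ 0.794

From the later pair, β·δ^1·501 = β·δ^3·795; dividing through, δ^2 = 501/795 = 0.63019, so δ = 0.79384.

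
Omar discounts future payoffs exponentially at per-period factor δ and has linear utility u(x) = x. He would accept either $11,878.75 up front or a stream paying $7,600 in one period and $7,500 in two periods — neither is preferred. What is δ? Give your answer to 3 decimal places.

δ ≈ 0.850

Present value of the stream is 7600·δ + 7500·δ². Indifference gives 7600δ + 7500δ² = 11878.75.
That is, 7500δ² + 7600δ − 11878.75 = 0, a quadratic in δ.
δ = (−7600 + √(7600² + 4·7500·11878.75)) / (2·7500) = (−7600 + √414122500.00) / 15000 ≈ 0.850.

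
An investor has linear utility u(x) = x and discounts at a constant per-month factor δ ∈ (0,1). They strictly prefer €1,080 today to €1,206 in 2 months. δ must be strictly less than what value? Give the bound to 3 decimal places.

δ < 0.946

Under u(x) = x this choice says 1080 > δ^2·1206.
Dividing by 1206: δ^2 < 0.89552. Both sides are positive, so the square root keeps the direction.
δ < 0.89552^(1/2) = 0.946.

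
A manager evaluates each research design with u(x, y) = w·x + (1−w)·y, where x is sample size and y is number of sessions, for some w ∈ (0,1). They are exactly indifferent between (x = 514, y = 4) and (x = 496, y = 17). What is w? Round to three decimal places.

w = 0.419

Equating utilities: w·514 + (1−w)·4 = w·496 + (1−w)·17.
Rearranging, 18·w − 13·(1−w) = 0.
So w/(1−w) = 13/18 = 0.7222, giving w = 13/(18+13) = 0.419.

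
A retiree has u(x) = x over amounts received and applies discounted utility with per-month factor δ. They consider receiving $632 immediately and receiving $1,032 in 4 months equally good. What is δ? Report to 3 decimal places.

Indifference means u(632) = δ^4 · u(1032), so δ^4 = u(632)/u(1032).
With u(x) = x: δ^4 = 632/1032 = 0.61240.
Hence δ = (0.61240)^(1/4) = 0.88463.

δ ≈ 0.885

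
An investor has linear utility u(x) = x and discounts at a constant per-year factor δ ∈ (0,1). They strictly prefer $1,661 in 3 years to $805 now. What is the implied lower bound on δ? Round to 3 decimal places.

The preference means 805 < δ^3·1661.
Hence δ^3 > 805/1661 = 0.48465, and x ↦ x^(1/3) is increasing on (0,∞).
δ > 0.48465^(1/3) = 0.785.

δ > 0.785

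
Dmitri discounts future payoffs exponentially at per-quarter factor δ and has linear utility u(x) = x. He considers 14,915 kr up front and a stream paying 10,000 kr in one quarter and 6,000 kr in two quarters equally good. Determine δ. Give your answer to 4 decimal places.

The stream is worth 10000δ + 6000δ² today, so 10000δ + 6000δ² = 14915.
So 6000δ² + 10000δ − 14915 = 0.
By the quadratic formula (taking the positive root), δ = (−10000 + √457960000.00) / 12000 ≈ 0.9500.

δ ≈ 0.9500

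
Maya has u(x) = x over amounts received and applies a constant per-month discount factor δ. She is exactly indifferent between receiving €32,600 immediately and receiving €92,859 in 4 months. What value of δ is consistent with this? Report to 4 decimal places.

δ ≈ 0.7697

Equating discounted utilities: u(32600) = δ^4·u(92859) ⇒ δ^4 = u(32600)/u(92859).
With u(x) = x: δ^4 = 32600/92859 = 0.35107.
So δ = 0.35107^(1/4) ≈ 0.7697.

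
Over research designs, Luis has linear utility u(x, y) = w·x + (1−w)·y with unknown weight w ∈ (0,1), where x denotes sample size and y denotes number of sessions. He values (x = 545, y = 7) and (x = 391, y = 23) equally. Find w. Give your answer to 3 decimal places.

u(545,7) = u(391,23) means w·545 + (1−w)·7 = w·391 + (1−w)·23.
w·(545−391) = (1−w)·(23−7), i.e. w·154 = (1−w)·16.
Hence w = 16/(154+16) = 16/170 = 0.094.

w = 0.094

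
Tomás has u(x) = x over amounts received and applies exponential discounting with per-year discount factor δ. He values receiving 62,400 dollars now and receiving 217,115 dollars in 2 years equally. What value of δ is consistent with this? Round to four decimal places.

δ ≈ 0.5361

The payoff in 2 years is discounted by δ^2, so u(62400) = δ^2·u(217115) and δ^2 = u(62400)/u(217115).
With u(x) = x: δ^2 = 62400/217115 = 0.28741.
Hence δ = (0.28741)^(1/2) = 0.536102.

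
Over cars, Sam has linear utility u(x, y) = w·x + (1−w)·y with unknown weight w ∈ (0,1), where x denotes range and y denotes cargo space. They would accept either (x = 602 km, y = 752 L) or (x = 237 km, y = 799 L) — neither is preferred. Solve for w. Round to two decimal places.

Indifference: w·602 + (1−w)·752 = w·237 + (1−w)·799.
Collecting terms: w·365 = (1−w)·47.
So w/(1−w) = 47/365 = 0.1288, giving w = 47/(365+47) = 0.11.

w = 0.11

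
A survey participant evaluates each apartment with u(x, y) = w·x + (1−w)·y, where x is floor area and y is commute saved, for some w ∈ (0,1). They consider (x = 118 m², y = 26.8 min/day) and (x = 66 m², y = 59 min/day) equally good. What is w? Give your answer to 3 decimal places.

w = 0.382

u(118,26.8) = u(66,59) means w·118 + (1−w)·26.8 = w·66 + (1−w)·59.
Rearranging, 52·w − 32.2·(1−w) = 0.
Hence w = 32.2/(52+32.2) = 32.2/84.2 = 0.382.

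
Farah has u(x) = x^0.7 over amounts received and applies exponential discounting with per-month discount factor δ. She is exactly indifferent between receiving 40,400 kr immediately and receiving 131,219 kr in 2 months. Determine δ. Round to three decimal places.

Indifference means u(40400) = δ^2 · u(131219), so δ^2 = u(40400)/u(131219).
With u(x) = x^0.7: δ^2 = 40400^0.7/131219^0.7 = (40400/131219)^0.7 = 0.43840.
Hence δ = (0.43840)^(1/2) = 0.66212.

δ ≈ 0.662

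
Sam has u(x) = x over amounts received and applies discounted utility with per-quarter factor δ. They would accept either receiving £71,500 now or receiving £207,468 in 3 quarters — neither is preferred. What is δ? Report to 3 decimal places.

δ ≈ 0.701

Indifference means u(71500) = δ^3 · u(207468), so δ^3 = u(71500)/u(207468).
With u(x) = x: δ^3 = 71500/207468 = 0.34463.
So δ = 0.34463^(1/3) ≈ 0.701.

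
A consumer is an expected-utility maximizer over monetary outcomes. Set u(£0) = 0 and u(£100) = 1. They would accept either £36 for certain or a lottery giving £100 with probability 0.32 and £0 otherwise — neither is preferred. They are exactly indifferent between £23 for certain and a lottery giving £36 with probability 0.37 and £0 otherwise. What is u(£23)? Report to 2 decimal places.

0.12

First, u(£36) = 0.32·u(£100) + 0.68·u(£0) = 0.32.
The second indifference gives u(£23) = 0.37·u(£36) + 0.63·u(£0) = 0.37·0.32 + 0.63·0.00 = 0.1184.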